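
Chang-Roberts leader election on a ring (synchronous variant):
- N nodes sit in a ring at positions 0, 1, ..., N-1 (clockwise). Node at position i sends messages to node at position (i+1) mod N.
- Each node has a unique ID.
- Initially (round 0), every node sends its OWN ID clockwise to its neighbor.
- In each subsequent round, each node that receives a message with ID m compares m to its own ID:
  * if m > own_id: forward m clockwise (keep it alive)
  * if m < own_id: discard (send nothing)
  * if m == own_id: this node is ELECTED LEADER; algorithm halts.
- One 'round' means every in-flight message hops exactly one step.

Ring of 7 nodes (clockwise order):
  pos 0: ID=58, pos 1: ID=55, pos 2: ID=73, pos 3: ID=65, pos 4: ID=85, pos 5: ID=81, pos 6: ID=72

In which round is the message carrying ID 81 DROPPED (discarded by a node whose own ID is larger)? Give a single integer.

Answer: 6

Derivation:
Round 1: pos1(id55) recv 58: fwd; pos2(id73) recv 55: drop; pos3(id65) recv 73: fwd; pos4(id85) recv 65: drop; pos5(id81) recv 85: fwd; pos6(id72) recv 81: fwd; pos0(id58) recv 72: fwd
Round 2: pos2(id73) recv 58: drop; pos4(id85) recv 73: drop; pos6(id72) recv 85: fwd; pos0(id58) recv 81: fwd; pos1(id55) recv 72: fwd
Round 3: pos0(id58) recv 85: fwd; pos1(id55) recv 81: fwd; pos2(id73) recv 72: drop
Round 4: pos1(id55) recv 85: fwd; pos2(id73) recv 81: fwd
Round 5: pos2(id73) recv 85: fwd; pos3(id65) recv 81: fwd
Round 6: pos3(id65) recv 85: fwd; pos4(id85) recv 81: drop
Round 7: pos4(id85) recv 85: ELECTED
Message ID 81 originates at pos 5; dropped at pos 4 in round 6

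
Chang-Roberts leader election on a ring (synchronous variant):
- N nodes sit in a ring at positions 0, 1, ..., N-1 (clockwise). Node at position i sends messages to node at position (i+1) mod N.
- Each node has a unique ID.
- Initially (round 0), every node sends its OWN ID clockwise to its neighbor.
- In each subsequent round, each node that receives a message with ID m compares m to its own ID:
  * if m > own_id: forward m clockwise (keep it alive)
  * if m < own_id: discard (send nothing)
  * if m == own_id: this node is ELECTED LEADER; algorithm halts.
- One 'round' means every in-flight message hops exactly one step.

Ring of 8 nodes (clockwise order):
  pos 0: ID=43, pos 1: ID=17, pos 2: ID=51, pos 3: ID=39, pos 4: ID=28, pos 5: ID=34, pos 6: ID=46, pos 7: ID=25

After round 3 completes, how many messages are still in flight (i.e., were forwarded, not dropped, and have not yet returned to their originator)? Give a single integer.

Round 1: pos1(id17) recv 43: fwd; pos2(id51) recv 17: drop; pos3(id39) recv 51: fwd; pos4(id28) recv 39: fwd; pos5(id34) recv 28: drop; pos6(id46) recv 34: drop; pos7(id25) recv 46: fwd; pos0(id43) recv 25: drop
Round 2: pos2(id51) recv 43: drop; pos4(id28) recv 51: fwd; pos5(id34) recv 39: fwd; pos0(id43) recv 46: fwd
Round 3: pos5(id34) recv 51: fwd; pos6(id46) recv 39: drop; pos1(id17) recv 46: fwd
After round 3: 2 messages still in flight

Answer: 2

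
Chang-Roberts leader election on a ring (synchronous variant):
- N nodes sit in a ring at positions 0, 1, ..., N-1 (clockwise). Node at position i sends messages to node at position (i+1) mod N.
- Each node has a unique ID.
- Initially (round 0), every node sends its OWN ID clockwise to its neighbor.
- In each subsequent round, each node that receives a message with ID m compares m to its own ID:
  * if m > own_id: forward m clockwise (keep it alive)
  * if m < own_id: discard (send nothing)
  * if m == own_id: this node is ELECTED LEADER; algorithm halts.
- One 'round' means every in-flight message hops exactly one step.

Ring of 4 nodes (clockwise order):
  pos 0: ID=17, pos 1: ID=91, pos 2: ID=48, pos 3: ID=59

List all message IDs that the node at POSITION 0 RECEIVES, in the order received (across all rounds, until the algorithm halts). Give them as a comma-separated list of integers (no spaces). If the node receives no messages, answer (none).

Answer: 59,91

Derivation:
Round 1: pos1(id91) recv 17: drop; pos2(id48) recv 91: fwd; pos3(id59) recv 48: drop; pos0(id17) recv 59: fwd
Round 2: pos3(id59) recv 91: fwd; pos1(id91) recv 59: drop
Round 3: pos0(id17) recv 91: fwd
Round 4: pos1(id91) recv 91: ELECTED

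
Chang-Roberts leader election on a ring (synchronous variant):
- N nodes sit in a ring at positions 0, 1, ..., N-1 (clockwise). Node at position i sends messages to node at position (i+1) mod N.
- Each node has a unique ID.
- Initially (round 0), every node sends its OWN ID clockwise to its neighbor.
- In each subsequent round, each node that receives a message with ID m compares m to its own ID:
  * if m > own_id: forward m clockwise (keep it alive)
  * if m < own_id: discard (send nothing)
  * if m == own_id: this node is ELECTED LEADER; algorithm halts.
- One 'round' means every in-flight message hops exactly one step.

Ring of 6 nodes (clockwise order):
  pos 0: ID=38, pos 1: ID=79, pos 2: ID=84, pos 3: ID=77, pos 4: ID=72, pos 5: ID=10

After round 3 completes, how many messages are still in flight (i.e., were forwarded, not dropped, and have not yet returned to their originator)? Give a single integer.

Answer: 2

Derivation:
Round 1: pos1(id79) recv 38: drop; pos2(id84) recv 79: drop; pos3(id77) recv 84: fwd; pos4(id72) recv 77: fwd; pos5(id10) recv 72: fwd; pos0(id38) recv 10: drop
Round 2: pos4(id72) recv 84: fwd; pos5(id10) recv 77: fwd; pos0(id38) recv 72: fwd
Round 3: pos5(id10) recv 84: fwd; pos0(id38) recv 77: fwd; pos1(id79) recv 72: drop
After round 3: 2 messages still in flight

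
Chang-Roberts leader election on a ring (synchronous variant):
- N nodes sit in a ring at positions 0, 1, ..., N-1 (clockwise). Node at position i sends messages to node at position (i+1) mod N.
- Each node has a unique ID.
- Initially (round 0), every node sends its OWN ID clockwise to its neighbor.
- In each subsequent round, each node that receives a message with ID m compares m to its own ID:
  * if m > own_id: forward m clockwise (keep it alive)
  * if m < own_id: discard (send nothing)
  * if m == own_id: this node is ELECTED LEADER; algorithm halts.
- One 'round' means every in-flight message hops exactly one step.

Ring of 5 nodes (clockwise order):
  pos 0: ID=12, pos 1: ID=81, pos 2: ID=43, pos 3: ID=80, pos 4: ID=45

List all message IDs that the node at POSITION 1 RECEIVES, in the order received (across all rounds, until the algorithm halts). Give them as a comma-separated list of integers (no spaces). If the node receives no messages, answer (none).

Answer: 12,45,80,81

Derivation:
Round 1: pos1(id81) recv 12: drop; pos2(id43) recv 81: fwd; pos3(id80) recv 43: drop; pos4(id45) recv 80: fwd; pos0(id12) recv 45: fwd
Round 2: pos3(id80) recv 81: fwd; pos0(id12) recv 80: fwd; pos1(id81) recv 45: drop
Round 3: pos4(id45) recv 81: fwd; pos1(id81) recv 80: drop
Round 4: pos0(id12) recv 81: fwd
Round 5: pos1(id81) recv 81: ELECTED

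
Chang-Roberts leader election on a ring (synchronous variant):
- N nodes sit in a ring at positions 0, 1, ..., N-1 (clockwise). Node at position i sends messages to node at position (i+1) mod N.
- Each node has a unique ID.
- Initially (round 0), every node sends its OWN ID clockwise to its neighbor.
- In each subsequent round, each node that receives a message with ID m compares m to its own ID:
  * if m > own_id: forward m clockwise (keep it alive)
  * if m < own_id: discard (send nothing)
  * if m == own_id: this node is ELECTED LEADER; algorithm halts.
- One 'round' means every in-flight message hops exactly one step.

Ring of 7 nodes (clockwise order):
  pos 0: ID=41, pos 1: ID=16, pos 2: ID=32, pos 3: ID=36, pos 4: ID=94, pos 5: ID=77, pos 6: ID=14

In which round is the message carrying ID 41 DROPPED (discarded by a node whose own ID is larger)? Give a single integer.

Answer: 4

Derivation:
Round 1: pos1(id16) recv 41: fwd; pos2(id32) recv 16: drop; pos3(id36) recv 32: drop; pos4(id94) recv 36: drop; pos5(id77) recv 94: fwd; pos6(id14) recv 77: fwd; pos0(id41) recv 14: drop
Round 2: pos2(id32) recv 41: fwd; pos6(id14) recv 94: fwd; pos0(id41) recv 77: fwd
Round 3: pos3(id36) recv 41: fwd; pos0(id41) recv 94: fwd; pos1(id16) recv 77: fwd
Round 4: pos4(id94) recv 41: drop; pos1(id16) recv 94: fwd; pos2(id32) recv 77: fwd
Round 5: pos2(id32) recv 94: fwd; pos3(id36) recv 77: fwd
Round 6: pos3(id36) recv 94: fwd; pos4(id94) recv 77: drop
Round 7: pos4(id94) recv 94: ELECTED
Message ID 41 originates at pos 0; dropped at pos 4 in round 4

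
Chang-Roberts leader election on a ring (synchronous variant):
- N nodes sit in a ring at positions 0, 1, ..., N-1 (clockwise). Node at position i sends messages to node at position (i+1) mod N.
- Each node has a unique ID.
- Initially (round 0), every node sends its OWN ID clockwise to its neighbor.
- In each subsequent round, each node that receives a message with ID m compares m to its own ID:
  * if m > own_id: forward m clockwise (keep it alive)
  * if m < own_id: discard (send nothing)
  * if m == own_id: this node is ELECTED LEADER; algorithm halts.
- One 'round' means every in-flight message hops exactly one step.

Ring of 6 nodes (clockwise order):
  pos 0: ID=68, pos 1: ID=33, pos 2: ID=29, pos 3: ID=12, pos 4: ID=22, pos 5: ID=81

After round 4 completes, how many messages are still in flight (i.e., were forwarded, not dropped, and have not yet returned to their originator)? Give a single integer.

Round 1: pos1(id33) recv 68: fwd; pos2(id29) recv 33: fwd; pos3(id12) recv 29: fwd; pos4(id22) recv 12: drop; pos5(id81) recv 22: drop; pos0(id68) recv 81: fwd
Round 2: pos2(id29) recv 68: fwd; pos3(id12) recv 33: fwd; pos4(id22) recv 29: fwd; pos1(id33) recv 81: fwd
Round 3: pos3(id12) recv 68: fwd; pos4(id22) recv 33: fwd; pos5(id81) recv 29: drop; pos2(id29) recv 81: fwd
Round 4: pos4(id22) recv 68: fwd; pos5(id81) recv 33: drop; pos3(id12) recv 81: fwd
After round 4: 2 messages still in flight

Answer: 2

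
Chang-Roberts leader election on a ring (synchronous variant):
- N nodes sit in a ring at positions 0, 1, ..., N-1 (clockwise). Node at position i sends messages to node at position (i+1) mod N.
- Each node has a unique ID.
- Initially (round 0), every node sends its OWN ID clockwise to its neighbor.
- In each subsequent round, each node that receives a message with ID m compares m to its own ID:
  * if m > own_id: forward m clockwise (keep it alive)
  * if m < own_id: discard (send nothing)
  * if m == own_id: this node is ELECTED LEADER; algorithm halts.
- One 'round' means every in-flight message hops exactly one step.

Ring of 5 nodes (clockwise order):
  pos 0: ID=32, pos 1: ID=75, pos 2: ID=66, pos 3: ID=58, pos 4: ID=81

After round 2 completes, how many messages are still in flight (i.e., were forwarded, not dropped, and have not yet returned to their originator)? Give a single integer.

Answer: 2

Derivation:
Round 1: pos1(id75) recv 32: drop; pos2(id66) recv 75: fwd; pos3(id58) recv 66: fwd; pos4(id81) recv 58: drop; pos0(id32) recv 81: fwd
Round 2: pos3(id58) recv 75: fwd; pos4(id81) recv 66: drop; pos1(id75) recv 81: fwd
After round 2: 2 messages still in flight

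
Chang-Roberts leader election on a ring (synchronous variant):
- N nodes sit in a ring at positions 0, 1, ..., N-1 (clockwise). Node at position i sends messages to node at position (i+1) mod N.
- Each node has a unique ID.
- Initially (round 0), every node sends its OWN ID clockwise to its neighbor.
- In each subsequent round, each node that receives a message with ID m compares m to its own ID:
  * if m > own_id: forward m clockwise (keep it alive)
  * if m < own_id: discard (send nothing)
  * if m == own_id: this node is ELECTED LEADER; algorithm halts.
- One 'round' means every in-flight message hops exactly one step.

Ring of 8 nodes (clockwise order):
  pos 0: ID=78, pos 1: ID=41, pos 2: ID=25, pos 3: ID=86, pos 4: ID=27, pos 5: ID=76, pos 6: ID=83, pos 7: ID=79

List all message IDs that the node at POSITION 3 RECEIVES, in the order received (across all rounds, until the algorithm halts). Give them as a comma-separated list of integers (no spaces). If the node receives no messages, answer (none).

Answer: 25,41,78,79,83,86

Derivation:
Round 1: pos1(id41) recv 78: fwd; pos2(id25) recv 41: fwd; pos3(id86) recv 25: drop; pos4(id27) recv 86: fwd; pos5(id76) recv 27: drop; pos6(id83) recv 76: drop; pos7(id79) recv 83: fwd; pos0(id78) recv 79: fwd
Round 2: pos2(id25) recv 78: fwd; pos3(id86) recv 41: drop; pos5(id76) recv 86: fwd; pos0(id78) recv 83: fwd; pos1(id41) recv 79: fwd
Round 3: pos3(id86) recv 78: drop; pos6(id83) recv 86: fwd; pos1(id41) recv 83: fwd; pos2(id25) recv 79: fwd
Round 4: pos7(id79) recv 86: fwd; pos2(id25) recv 83: fwd; pos3(id86) recv 79: drop
Round 5: pos0(id78) recv 86: fwd; pos3(id86) recv 83: drop
Round 6: pos1(id41) recv 86: fwd
Round 7: pos2(id25) recv 86: fwd
Round 8: pos3(id86) recv 86: ELECTED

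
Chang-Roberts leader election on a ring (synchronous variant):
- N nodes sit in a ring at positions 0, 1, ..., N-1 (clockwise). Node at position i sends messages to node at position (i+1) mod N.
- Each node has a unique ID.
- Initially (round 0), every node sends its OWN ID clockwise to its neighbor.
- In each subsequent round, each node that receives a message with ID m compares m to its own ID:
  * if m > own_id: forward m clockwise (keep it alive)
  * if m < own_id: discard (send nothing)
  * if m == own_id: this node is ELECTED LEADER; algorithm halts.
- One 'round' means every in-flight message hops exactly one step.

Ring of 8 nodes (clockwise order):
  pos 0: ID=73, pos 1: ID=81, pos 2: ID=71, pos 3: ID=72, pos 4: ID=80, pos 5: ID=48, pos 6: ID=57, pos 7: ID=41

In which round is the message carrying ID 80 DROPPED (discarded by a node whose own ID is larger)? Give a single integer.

Round 1: pos1(id81) recv 73: drop; pos2(id71) recv 81: fwd; pos3(id72) recv 71: drop; pos4(id80) recv 72: drop; pos5(id48) recv 80: fwd; pos6(id57) recv 48: drop; pos7(id41) recv 57: fwd; pos0(id73) recv 41: drop
Round 2: pos3(id72) recv 81: fwd; pos6(id57) recv 80: fwd; pos0(id73) recv 57: drop
Round 3: pos4(id80) recv 81: fwd; pos7(id41) recv 80: fwd
Round 4: pos5(id48) recv 81: fwd; pos0(id73) recv 80: fwd
Round 5: pos6(id57) recv 81: fwd; pos1(id81) recv 80: drop
Round 6: pos7(id41) recv 81: fwd
Round 7: pos0(id73) recv 81: fwd
Round 8: pos1(id81) recv 81: ELECTED
Message ID 80 originates at pos 4; dropped at pos 1 in round 5

Answer: 5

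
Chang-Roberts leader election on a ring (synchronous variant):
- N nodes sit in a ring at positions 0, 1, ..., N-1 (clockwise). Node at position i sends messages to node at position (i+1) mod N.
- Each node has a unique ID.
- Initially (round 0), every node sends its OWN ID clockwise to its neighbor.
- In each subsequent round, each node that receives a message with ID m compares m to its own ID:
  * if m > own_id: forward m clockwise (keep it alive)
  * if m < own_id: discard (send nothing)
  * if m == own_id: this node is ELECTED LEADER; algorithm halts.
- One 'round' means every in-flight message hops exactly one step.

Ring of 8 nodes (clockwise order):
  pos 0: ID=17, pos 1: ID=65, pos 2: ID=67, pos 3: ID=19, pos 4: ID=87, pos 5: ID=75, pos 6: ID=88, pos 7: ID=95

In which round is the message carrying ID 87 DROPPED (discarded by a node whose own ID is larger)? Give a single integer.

Round 1: pos1(id65) recv 17: drop; pos2(id67) recv 65: drop; pos3(id19) recv 67: fwd; pos4(id87) recv 19: drop; pos5(id75) recv 87: fwd; pos6(id88) recv 75: drop; pos7(id95) recv 88: drop; pos0(id17) recv 95: fwd
Round 2: pos4(id87) recv 67: drop; pos6(id88) recv 87: drop; pos1(id65) recv 95: fwd
Round 3: pos2(id67) recv 95: fwd
Round 4: pos3(id19) recv 95: fwd
Round 5: pos4(id87) recv 95: fwd
Round 6: pos5(id75) recv 95: fwd
Round 7: pos6(id88) recv 95: fwd
Round 8: pos7(id95) recv 95: ELECTED
Message ID 87 originates at pos 4; dropped at pos 6 in round 2

Answer: 2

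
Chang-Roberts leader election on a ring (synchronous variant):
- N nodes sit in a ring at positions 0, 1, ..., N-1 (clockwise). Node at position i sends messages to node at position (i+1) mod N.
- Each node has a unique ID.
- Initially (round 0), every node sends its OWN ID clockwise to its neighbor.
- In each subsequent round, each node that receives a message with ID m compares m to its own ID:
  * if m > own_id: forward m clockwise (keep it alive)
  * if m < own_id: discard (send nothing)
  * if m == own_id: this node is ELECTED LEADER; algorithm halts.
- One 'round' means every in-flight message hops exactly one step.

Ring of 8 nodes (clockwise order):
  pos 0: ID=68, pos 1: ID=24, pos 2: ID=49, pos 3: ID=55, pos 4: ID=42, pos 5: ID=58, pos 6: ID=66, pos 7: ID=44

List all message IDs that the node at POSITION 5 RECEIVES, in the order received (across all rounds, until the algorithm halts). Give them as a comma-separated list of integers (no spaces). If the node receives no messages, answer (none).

Round 1: pos1(id24) recv 68: fwd; pos2(id49) recv 24: drop; pos3(id55) recv 49: drop; pos4(id42) recv 55: fwd; pos5(id58) recv 42: drop; pos6(id66) recv 58: drop; pos7(id44) recv 66: fwd; pos0(id68) recv 44: drop
Round 2: pos2(id49) recv 68: fwd; pos5(id58) recv 55: drop; pos0(id68) recv 66: drop
Round 3: pos3(id55) recv 68: fwd
Round 4: pos4(id42) recv 68: fwd
Round 5: pos5(id58) recv 68: fwd
Round 6: pos6(id66) recv 68: fwd
Round 7: pos7(id44) recv 68: fwd
Round 8: pos0(id68) recv 68: ELECTED

Answer: 42,55,68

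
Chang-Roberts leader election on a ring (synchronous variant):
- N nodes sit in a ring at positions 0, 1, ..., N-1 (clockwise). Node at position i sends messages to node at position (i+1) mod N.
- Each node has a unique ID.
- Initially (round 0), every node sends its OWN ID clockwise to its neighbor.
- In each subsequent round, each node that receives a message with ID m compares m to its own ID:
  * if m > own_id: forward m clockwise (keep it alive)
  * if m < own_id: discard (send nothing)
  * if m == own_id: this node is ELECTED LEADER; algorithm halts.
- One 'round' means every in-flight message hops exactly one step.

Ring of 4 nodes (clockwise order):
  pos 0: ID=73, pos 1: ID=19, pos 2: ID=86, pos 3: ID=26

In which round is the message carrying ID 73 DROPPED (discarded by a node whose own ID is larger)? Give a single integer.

Answer: 2

Derivation:
Round 1: pos1(id19) recv 73: fwd; pos2(id86) recv 19: drop; pos3(id26) recv 86: fwd; pos0(id73) recv 26: drop
Round 2: pos2(id86) recv 73: drop; pos0(id73) recv 86: fwd
Round 3: pos1(id19) recv 86: fwd
Round 4: pos2(id86) recv 86: ELECTED
Message ID 73 originates at pos 0; dropped at pos 2 in round 2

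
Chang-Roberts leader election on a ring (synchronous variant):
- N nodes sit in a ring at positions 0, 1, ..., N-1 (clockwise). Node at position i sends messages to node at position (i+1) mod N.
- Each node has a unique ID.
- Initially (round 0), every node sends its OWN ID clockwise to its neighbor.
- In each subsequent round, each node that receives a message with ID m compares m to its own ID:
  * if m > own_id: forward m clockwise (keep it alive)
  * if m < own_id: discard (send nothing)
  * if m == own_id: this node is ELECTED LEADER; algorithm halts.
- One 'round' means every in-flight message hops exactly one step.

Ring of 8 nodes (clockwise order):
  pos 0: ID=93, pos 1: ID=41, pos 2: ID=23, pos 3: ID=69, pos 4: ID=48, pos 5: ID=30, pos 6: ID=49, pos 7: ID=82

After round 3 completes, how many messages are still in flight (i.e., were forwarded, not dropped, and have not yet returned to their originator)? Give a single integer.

Answer: 2

Derivation:
Round 1: pos1(id41) recv 93: fwd; pos2(id23) recv 41: fwd; pos3(id69) recv 23: drop; pos4(id48) recv 69: fwd; pos5(id30) recv 48: fwd; pos6(id49) recv 30: drop; pos7(id82) recv 49: drop; pos0(id93) recv 82: drop
Round 2: pos2(id23) recv 93: fwd; pos3(id69) recv 41: drop; pos5(id30) recv 69: fwd; pos6(id49) recv 48: drop
Round 3: pos3(id69) recv 93: fwd; pos6(id49) recv 69: fwd
After round 3: 2 messages still in flight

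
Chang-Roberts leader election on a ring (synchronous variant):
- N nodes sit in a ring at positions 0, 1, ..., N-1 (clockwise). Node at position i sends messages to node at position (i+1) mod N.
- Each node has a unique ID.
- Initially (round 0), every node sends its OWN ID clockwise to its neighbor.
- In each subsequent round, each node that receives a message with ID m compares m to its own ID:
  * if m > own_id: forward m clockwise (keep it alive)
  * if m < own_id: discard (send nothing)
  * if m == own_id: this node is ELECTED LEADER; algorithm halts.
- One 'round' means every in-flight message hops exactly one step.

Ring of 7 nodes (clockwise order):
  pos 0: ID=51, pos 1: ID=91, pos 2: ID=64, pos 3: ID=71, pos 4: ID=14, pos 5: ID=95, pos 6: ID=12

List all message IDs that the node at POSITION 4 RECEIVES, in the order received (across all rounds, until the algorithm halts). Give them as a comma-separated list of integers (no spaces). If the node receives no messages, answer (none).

Round 1: pos1(id91) recv 51: drop; pos2(id64) recv 91: fwd; pos3(id71) recv 64: drop; pos4(id14) recv 71: fwd; pos5(id95) recv 14: drop; pos6(id12) recv 95: fwd; pos0(id51) recv 12: drop
Round 2: pos3(id71) recv 91: fwd; pos5(id95) recv 71: drop; pos0(id51) recv 95: fwd
Round 3: pos4(id14) recv 91: fwd; pos1(id91) recv 95: fwd
Round 4: pos5(id95) recv 91: drop; pos2(id64) recv 95: fwd
Round 5: pos3(id71) recv 95: fwd
Round 6: pos4(id14) recv 95: fwd
Round 7: pos5(id95) recv 95: ELECTED

Answer: 71,91,95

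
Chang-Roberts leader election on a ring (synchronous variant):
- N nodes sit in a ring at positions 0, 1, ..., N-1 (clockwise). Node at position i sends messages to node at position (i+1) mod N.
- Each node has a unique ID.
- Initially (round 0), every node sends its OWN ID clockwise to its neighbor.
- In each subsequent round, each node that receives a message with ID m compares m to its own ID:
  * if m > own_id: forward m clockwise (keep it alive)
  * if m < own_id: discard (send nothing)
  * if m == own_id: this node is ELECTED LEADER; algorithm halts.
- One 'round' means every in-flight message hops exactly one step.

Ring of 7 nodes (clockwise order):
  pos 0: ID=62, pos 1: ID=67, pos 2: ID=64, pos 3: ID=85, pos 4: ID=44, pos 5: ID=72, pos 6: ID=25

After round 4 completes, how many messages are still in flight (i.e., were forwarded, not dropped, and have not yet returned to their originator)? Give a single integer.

Round 1: pos1(id67) recv 62: drop; pos2(id64) recv 67: fwd; pos3(id85) recv 64: drop; pos4(id44) recv 85: fwd; pos5(id72) recv 44: drop; pos6(id25) recv 72: fwd; pos0(id62) recv 25: drop
Round 2: pos3(id85) recv 67: drop; pos5(id72) recv 85: fwd; pos0(id62) recv 72: fwd
Round 3: pos6(id25) recv 85: fwd; pos1(id67) recv 72: fwd
Round 4: pos0(id62) recv 85: fwd; pos2(id64) recv 72: fwd
After round 4: 2 messages still in flight

Answer: 2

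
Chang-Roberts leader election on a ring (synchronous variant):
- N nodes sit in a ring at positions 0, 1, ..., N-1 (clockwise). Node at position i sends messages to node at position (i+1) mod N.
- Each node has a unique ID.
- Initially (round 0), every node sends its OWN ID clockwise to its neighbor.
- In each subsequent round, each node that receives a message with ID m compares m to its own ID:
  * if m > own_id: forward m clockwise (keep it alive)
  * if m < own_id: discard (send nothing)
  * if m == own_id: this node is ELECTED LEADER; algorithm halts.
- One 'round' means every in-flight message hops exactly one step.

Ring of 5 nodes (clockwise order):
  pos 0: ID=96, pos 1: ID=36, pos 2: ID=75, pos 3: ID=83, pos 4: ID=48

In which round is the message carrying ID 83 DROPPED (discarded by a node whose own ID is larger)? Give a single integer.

Answer: 2

Derivation:
Round 1: pos1(id36) recv 96: fwd; pos2(id75) recv 36: drop; pos3(id83) recv 75: drop; pos4(id48) recv 83: fwd; pos0(id96) recv 48: drop
Round 2: pos2(id75) recv 96: fwd; pos0(id96) recv 83: drop
Round 3: pos3(id83) recv 96: fwd
Round 4: pos4(id48) recv 96: fwd
Round 5: pos0(id96) recv 96: ELECTED
Message ID 83 originates at pos 3; dropped at pos 0 in round 2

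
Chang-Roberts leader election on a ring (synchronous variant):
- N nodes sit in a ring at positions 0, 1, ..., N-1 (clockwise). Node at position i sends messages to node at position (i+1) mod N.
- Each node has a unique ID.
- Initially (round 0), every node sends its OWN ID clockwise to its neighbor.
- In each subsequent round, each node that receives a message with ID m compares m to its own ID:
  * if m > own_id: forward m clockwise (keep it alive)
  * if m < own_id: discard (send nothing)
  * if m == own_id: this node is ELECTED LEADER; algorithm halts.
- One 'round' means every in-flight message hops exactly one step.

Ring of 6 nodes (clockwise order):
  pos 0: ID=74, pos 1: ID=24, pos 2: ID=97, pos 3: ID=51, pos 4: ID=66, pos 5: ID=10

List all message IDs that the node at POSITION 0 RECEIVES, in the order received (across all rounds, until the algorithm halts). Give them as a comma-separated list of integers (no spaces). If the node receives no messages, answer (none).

Round 1: pos1(id24) recv 74: fwd; pos2(id97) recv 24: drop; pos3(id51) recv 97: fwd; pos4(id66) recv 51: drop; pos5(id10) recv 66: fwd; pos0(id74) recv 10: drop
Round 2: pos2(id97) recv 74: drop; pos4(id66) recv 97: fwd; pos0(id74) recv 66: drop
Round 3: pos5(id10) recv 97: fwd
Round 4: pos0(id74) recv 97: fwd
Round 5: pos1(id24) recv 97: fwd
Round 6: pos2(id97) recv 97: ELECTED

Answer: 10,66,97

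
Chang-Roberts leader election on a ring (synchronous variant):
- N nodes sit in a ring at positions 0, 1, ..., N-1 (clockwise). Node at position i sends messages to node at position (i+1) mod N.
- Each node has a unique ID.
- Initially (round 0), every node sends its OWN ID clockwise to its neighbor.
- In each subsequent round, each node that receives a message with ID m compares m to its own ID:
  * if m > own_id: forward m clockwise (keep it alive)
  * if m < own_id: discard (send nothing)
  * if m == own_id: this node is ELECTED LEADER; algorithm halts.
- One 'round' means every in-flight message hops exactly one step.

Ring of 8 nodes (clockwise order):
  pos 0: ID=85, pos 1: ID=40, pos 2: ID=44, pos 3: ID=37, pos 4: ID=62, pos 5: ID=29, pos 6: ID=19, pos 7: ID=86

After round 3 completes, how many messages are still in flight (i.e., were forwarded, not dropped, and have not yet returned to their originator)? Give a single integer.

Round 1: pos1(id40) recv 85: fwd; pos2(id44) recv 40: drop; pos3(id37) recv 44: fwd; pos4(id62) recv 37: drop; pos5(id29) recv 62: fwd; pos6(id19) recv 29: fwd; pos7(id86) recv 19: drop; pos0(id85) recv 86: fwd
Round 2: pos2(id44) recv 85: fwd; pos4(id62) recv 44: drop; pos6(id19) recv 62: fwd; pos7(id86) recv 29: drop; pos1(id40) recv 86: fwd
Round 3: pos3(id37) recv 85: fwd; pos7(id86) recv 62: drop; pos2(id44) recv 86: fwd
After round 3: 2 messages still in flight

Answer: 2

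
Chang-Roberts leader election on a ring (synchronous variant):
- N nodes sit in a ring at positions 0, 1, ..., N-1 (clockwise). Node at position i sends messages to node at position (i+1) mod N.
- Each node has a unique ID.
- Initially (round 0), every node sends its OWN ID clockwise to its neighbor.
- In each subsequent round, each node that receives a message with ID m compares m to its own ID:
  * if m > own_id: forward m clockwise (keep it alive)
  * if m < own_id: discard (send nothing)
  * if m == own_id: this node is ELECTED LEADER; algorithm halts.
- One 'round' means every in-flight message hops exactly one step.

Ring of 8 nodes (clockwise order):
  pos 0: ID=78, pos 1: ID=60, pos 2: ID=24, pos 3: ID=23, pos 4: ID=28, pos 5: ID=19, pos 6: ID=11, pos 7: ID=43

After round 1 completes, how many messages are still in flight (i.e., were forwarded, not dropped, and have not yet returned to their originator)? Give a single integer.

Answer: 5

Derivation:
Round 1: pos1(id60) recv 78: fwd; pos2(id24) recv 60: fwd; pos3(id23) recv 24: fwd; pos4(id28) recv 23: drop; pos5(id19) recv 28: fwd; pos6(id11) recv 19: fwd; pos7(id43) recv 11: drop; pos0(id78) recv 43: drop
After round 1: 5 messages still in flight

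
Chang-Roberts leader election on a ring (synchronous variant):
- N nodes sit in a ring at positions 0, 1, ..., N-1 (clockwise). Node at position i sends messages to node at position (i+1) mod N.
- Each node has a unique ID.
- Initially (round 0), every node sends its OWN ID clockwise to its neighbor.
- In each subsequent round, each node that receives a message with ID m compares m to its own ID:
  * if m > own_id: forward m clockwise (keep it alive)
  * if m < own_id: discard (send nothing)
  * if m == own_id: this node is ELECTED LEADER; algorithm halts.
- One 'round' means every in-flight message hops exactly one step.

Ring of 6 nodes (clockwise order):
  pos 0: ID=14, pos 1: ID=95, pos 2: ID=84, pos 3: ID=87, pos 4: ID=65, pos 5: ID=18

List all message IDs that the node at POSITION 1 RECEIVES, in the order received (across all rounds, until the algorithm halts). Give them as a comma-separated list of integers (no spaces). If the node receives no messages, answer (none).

Answer: 14,18,65,87,95

Derivation:
Round 1: pos1(id95) recv 14: drop; pos2(id84) recv 95: fwd; pos3(id87) recv 84: drop; pos4(id65) recv 87: fwd; pos5(id18) recv 65: fwd; pos0(id14) recv 18: fwd
Round 2: pos3(id87) recv 95: fwd; pos5(id18) recv 87: fwd; pos0(id14) recv 65: fwd; pos1(id95) recv 18: drop
Round 3: pos4(id65) recv 95: fwd; pos0(id14) recv 87: fwd; pos1(id95) recv 65: drop
Round 4: pos5(id18) recv 95: fwd; pos1(id95) recv 87: drop
Round 5: pos0(id14) recv 95: fwd
Round 6: pos1(id95) recv 95: ELECTED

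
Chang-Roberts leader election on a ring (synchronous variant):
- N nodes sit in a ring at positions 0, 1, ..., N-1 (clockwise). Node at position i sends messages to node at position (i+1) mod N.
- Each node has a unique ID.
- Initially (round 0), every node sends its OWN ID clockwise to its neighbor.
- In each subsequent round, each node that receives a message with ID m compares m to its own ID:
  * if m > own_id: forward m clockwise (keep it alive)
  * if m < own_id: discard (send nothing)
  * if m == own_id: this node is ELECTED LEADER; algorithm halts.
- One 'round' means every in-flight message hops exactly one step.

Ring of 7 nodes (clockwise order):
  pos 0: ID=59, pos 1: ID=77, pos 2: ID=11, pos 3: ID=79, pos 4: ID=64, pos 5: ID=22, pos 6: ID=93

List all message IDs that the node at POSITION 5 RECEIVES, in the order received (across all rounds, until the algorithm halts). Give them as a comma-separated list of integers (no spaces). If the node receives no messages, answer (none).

Answer: 64,79,93

Derivation:
Round 1: pos1(id77) recv 59: drop; pos2(id11) recv 77: fwd; pos3(id79) recv 11: drop; pos4(id64) recv 79: fwd; pos5(id22) recv 64: fwd; pos6(id93) recv 22: drop; pos0(id59) recv 93: fwd
Round 2: pos3(id79) recv 77: drop; pos5(id22) recv 79: fwd; pos6(id93) recv 64: drop; pos1(id77) recv 93: fwd
Round 3: pos6(id93) recv 79: drop; pos2(id11) recv 93: fwd
Round 4: pos3(id79) recv 93: fwd
Round 5: pos4(id64) recv 93: fwd
Round 6: pos5(id22) recv 93: fwd
Round 7: pos6(id93) recv 93: ELECTED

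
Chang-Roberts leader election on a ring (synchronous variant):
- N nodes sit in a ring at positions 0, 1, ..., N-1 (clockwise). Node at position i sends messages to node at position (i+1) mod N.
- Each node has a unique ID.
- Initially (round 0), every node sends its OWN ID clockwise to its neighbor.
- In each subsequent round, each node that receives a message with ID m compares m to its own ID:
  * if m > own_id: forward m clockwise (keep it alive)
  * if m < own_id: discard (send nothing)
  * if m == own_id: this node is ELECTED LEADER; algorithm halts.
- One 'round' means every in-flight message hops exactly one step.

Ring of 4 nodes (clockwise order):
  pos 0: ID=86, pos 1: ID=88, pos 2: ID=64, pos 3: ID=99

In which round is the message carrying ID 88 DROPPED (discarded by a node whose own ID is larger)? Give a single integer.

Answer: 2

Derivation:
Round 1: pos1(id88) recv 86: drop; pos2(id64) recv 88: fwd; pos3(id99) recv 64: drop; pos0(id86) recv 99: fwd
Round 2: pos3(id99) recv 88: drop; pos1(id88) recv 99: fwd
Round 3: pos2(id64) recv 99: fwd
Round 4: pos3(id99) recv 99: ELECTED
Message ID 88 originates at pos 1; dropped at pos 3 in round 2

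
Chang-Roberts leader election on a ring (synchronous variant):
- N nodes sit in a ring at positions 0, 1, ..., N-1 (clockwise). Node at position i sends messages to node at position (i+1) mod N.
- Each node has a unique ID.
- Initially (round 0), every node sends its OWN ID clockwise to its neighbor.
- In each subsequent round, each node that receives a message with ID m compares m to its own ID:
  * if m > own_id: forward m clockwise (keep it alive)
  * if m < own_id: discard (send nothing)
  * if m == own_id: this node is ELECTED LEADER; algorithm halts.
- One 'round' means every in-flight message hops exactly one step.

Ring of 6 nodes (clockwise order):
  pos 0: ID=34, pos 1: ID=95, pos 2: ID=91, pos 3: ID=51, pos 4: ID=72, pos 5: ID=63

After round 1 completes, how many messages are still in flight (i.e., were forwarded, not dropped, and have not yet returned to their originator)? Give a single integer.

Answer: 4

Derivation:
Round 1: pos1(id95) recv 34: drop; pos2(id91) recv 95: fwd; pos3(id51) recv 91: fwd; pos4(id72) recv 51: drop; pos5(id63) recv 72: fwd; pos0(id34) recv 63: fwd
After round 1: 4 messages still in flight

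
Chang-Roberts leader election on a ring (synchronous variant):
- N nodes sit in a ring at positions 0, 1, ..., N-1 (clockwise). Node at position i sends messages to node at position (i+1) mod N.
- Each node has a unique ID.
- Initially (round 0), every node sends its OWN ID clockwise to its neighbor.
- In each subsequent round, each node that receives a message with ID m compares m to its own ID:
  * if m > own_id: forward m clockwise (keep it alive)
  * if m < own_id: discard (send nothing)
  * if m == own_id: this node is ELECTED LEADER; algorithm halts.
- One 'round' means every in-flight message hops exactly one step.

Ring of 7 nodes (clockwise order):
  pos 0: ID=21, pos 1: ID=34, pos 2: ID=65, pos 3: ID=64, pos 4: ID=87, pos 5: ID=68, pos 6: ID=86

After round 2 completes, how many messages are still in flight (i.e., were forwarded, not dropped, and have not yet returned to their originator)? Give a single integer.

Round 1: pos1(id34) recv 21: drop; pos2(id65) recv 34: drop; pos3(id64) recv 65: fwd; pos4(id87) recv 64: drop; pos5(id68) recv 87: fwd; pos6(id86) recv 68: drop; pos0(id21) recv 86: fwd
Round 2: pos4(id87) recv 65: drop; pos6(id86) recv 87: fwd; pos1(id34) recv 86: fwd
After round 2: 2 messages still in flight

Answer: 2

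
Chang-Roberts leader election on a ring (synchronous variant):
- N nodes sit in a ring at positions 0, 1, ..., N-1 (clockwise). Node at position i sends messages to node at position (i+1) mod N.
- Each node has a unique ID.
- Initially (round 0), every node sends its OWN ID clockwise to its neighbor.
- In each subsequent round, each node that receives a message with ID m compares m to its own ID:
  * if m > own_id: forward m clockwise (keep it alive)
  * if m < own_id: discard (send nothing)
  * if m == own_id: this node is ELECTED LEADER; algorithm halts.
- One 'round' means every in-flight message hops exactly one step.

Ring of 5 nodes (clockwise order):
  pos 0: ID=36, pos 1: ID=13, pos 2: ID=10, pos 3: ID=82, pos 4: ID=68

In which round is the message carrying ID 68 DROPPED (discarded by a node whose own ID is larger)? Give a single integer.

Round 1: pos1(id13) recv 36: fwd; pos2(id10) recv 13: fwd; pos3(id82) recv 10: drop; pos4(id68) recv 82: fwd; pos0(id36) recv 68: fwd
Round 2: pos2(id10) recv 36: fwd; pos3(id82) recv 13: drop; pos0(id36) recv 82: fwd; pos1(id13) recv 68: fwd
Round 3: pos3(id82) recv 36: drop; pos1(id13) recv 82: fwd; pos2(id10) recv 68: fwd
Round 4: pos2(id10) recv 82: fwd; pos3(id82) recv 68: drop
Round 5: pos3(id82) recv 82: ELECTED
Message ID 68 originates at pos 4; dropped at pos 3 in round 4

Answer: 4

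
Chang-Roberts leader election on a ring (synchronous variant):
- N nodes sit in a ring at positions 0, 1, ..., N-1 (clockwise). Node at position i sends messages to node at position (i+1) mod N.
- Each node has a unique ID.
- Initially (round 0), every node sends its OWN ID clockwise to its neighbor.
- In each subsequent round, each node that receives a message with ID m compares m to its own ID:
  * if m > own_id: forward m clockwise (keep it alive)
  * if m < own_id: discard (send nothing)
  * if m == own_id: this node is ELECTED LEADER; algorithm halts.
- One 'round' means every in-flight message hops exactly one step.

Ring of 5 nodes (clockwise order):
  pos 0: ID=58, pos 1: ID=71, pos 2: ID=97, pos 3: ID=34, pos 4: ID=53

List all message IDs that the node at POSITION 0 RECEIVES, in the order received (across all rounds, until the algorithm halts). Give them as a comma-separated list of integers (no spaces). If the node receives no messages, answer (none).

Round 1: pos1(id71) recv 58: drop; pos2(id97) recv 71: drop; pos3(id34) recv 97: fwd; pos4(id53) recv 34: drop; pos0(id58) recv 53: drop
Round 2: pos4(id53) recv 97: fwd
Round 3: pos0(id58) recv 97: fwd
Round 4: pos1(id71) recv 97: fwd
Round 5: pos2(id97) recv 97: ELECTED

Answer: 53,97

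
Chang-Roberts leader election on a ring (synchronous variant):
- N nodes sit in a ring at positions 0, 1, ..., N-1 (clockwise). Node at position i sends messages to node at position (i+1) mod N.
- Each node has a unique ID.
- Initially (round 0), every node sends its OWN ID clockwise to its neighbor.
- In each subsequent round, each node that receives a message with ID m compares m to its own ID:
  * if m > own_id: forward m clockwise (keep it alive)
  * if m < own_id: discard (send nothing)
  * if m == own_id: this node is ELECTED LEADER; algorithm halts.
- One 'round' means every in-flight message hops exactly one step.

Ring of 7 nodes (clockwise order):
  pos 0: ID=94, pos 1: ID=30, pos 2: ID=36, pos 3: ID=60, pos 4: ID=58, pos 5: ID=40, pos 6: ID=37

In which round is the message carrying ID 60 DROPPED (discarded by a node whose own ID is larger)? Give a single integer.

Round 1: pos1(id30) recv 94: fwd; pos2(id36) recv 30: drop; pos3(id60) recv 36: drop; pos4(id58) recv 60: fwd; pos5(id40) recv 58: fwd; pos6(id37) recv 40: fwd; pos0(id94) recv 37: drop
Round 2: pos2(id36) recv 94: fwd; pos5(id40) recv 60: fwd; pos6(id37) recv 58: fwd; pos0(id94) recv 40: drop
Round 3: pos3(id60) recv 94: fwd; pos6(id37) recv 60: fwd; pos0(id94) recv 58: drop
Round 4: pos4(id58) recv 94: fwd; pos0(id94) recv 60: drop
Round 5: pos5(id40) recv 94: fwd
Round 6: pos6(id37) recv 94: fwd
Round 7: pos0(id94) recv 94: ELECTED
Message ID 60 originates at pos 3; dropped at pos 0 in round 4

Answer: 4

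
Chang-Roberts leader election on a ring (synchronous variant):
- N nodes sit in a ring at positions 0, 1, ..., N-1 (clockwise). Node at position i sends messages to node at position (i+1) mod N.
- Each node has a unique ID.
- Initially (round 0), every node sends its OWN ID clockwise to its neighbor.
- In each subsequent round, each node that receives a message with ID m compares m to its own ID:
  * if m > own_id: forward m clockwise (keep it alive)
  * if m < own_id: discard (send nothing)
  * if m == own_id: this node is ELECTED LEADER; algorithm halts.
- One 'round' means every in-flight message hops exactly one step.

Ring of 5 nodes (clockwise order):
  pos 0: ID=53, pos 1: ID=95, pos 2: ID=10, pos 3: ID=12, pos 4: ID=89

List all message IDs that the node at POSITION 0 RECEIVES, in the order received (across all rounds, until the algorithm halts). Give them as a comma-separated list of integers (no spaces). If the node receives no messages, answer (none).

Answer: 89,95

Derivation:
Round 1: pos1(id95) recv 53: drop; pos2(id10) recv 95: fwd; pos3(id12) recv 10: drop; pos4(id89) recv 12: drop; pos0(id53) recv 89: fwd
Round 2: pos3(id12) recv 95: fwd; pos1(id95) recv 89: drop
Round 3: pos4(id89) recv 95: fwd
Round 4: pos0(id53) recv 95: fwd
Round 5: pos1(id95) recv 95: ELECTED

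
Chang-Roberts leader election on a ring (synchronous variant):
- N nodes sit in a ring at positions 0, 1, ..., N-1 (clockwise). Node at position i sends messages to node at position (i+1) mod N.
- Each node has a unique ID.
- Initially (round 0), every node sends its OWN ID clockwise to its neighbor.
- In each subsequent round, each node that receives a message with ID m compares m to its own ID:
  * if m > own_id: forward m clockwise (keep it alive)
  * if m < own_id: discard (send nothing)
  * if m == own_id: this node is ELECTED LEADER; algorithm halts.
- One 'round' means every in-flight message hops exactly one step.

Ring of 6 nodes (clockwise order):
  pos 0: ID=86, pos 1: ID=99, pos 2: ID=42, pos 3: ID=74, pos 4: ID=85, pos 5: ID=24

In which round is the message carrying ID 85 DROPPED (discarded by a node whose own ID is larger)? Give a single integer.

Answer: 2

Derivation:
Round 1: pos1(id99) recv 86: drop; pos2(id42) recv 99: fwd; pos3(id74) recv 42: drop; pos4(id85) recv 74: drop; pos5(id24) recv 85: fwd; pos0(id86) recv 24: drop
Round 2: pos3(id74) recv 99: fwd; pos0(id86) recv 85: drop
Round 3: pos4(id85) recv 99: fwd
Round 4: pos5(id24) recv 99: fwd
Round 5: pos0(id86) recv 99: fwd
Round 6: pos1(id99) recv 99: ELECTED
Message ID 85 originates at pos 4; dropped at pos 0 in round 2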